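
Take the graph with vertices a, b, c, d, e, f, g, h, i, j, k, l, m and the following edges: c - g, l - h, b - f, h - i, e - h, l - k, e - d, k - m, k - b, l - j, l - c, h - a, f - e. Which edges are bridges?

a-h, c-g, c-l, d-e, h-i, j-l, k-m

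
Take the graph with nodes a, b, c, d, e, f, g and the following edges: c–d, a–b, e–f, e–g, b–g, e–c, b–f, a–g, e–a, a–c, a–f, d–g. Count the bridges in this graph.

The edges on the cycle a-b-g-a are not bridges since each lies on that cycle.
Every edge lies on some cycle, so there are no bridges.

0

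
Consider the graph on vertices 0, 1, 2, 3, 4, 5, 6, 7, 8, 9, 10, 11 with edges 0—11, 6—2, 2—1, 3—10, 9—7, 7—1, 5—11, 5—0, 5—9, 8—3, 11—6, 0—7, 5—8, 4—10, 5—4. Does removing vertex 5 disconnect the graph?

Yes

Deleting 5 raises the number of components from 1 to 2, so 5 is a cut vertex.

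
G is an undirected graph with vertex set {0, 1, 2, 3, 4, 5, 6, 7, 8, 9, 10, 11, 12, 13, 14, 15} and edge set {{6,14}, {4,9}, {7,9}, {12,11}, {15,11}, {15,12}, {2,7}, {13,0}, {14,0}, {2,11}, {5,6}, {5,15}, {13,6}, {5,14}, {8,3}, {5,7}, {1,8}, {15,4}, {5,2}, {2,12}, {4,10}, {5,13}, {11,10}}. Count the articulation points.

Removing 5 increases the component count from 2 to 3, so 5 is a cut vertex.
Removing 8 increases the component count from 2 to 3, so 8 is a cut vertex.
By contrast removing 15 leaves 2 components; it is not a cut vertex. No other vertex is a cut vertex either.

2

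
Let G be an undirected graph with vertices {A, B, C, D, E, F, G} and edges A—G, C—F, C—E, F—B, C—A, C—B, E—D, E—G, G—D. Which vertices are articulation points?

C

Removing C increases the component count from 1 to 2, so C is a cut vertex.
By contrast removing B leaves 1 component; it is not a cut vertex. No other vertex is a cut vertex either.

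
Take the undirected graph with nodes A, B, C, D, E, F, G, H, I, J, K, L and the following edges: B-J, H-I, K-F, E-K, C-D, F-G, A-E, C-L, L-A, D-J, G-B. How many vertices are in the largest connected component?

10

Starting from H we can reach H, I. That is one component of size 2.
Starting from A we can reach A, B, C, D, E, F, G, J, K, L. That is one component of size 10.
The largest has 10 vertices.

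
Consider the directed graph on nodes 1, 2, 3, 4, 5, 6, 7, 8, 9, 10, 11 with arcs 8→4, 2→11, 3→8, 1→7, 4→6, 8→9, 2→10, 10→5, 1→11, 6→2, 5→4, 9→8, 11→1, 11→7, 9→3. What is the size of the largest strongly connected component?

{2, 4, 5, 6, 10} are all mutually reachable — one SCC of size 5.
{3, 8, 9} are all mutually reachable — one SCC of size 3.
{1, 11} are all mutually reachable — one SCC of size 2.
{7} is an SCC by itself.
The largest has 5 vertices.

5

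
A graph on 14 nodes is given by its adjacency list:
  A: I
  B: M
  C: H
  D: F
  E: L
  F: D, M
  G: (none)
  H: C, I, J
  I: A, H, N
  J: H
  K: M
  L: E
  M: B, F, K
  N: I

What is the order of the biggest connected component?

G is isolated — a component by itself.
Starting from E we can reach E, L. That is one component of size 2.
Starting from B we can reach B, D, F, K, M. That is one component of size 5.
Starting from A we can reach A, C, H, I, J, N. That is one component of size 6.
The largest has 6 vertices.

6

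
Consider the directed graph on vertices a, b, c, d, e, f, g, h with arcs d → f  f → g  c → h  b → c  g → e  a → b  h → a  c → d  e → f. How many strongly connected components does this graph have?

3

{a, b, c, h} are all mutually reachable — one SCC of size 4.
{e, f, g} are all mutually reachable — one SCC of size 3.
{d} is an SCC by itself.
That gives 3 strongly connected components.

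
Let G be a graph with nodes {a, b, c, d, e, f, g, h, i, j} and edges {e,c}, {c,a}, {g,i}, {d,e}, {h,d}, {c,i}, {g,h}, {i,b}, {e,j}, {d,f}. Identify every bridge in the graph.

The edges on the cycle g-h-d-e-c-i-g are not bridges since each lies on that cycle.
But removing j—e disconnects j from e; removing i—b disconnects i from b; removing f—d disconnects f from d; removing c—a disconnects c from a — these are bridges.

a-c, b-i, d-f, e-j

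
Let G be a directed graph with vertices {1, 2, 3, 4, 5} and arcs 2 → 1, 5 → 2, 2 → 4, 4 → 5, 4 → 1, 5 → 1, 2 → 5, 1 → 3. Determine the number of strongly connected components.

3

{2, 4, 5} are all mutually reachable — one SCC of size 3.
{1} is an SCC by itself.
{3} is an SCC by itself.
That gives 3 strongly connected components.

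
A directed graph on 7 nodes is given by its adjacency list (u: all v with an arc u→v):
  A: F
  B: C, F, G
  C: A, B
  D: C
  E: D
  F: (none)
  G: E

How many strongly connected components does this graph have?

{B, C, D, E, G} are all mutually reachable — one SCC of size 5.
{A} is an SCC by itself.
{F} is an SCC by itself.
That gives 3 strongly connected components.

3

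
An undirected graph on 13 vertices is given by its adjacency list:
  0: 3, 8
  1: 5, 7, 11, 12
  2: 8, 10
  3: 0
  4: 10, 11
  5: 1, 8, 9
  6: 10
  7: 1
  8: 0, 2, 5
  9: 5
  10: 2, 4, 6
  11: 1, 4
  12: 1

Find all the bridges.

The edges on the cycle 11-1-5-8-2-10-4-11 are not bridges since each lies on that cycle.
But removing 3-0 disconnects 3 from 0; removing 1-7 disconnects 1 from 7; removing 8-0 disconnects 8 from 0; removing 5-9 disconnects 5 from 9 — these are bridges.
In total 6 edges are bridges.

0-3, 0-8, 1-12, 1-7, 10-6, 5-9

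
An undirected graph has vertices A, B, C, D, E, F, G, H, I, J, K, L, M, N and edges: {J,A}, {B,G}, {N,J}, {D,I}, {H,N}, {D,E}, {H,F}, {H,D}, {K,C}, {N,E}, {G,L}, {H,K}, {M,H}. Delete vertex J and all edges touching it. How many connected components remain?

3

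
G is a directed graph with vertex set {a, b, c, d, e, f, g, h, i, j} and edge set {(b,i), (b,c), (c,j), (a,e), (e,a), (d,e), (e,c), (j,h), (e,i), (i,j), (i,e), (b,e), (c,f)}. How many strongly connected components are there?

{a, e, i} are all mutually reachable — one SCC of size 3.
{d} is an SCC by itself.
{h} is an SCC by itself.
{g} is an SCC by itself.
{b} is an SCC by itself.
(and 3 more singleton SCCs)
That gives 8 strongly connected components.

8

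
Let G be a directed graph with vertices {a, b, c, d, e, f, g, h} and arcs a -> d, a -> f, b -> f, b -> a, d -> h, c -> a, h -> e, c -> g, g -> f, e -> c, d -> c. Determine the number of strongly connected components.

{a, c, d, e, h} are all mutually reachable — one SCC of size 5.
{f} is an SCC by itself.
{g} is an SCC by itself.
{b} is an SCC by itself.
That gives 4 strongly connected components.

4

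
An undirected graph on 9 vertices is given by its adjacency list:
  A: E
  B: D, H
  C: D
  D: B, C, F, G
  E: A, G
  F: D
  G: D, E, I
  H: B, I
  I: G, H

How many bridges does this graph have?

The edges on the cycle D-B-H-I-G-D are not bridges since each lies on that cycle.
But removing A-E disconnects A from E; removing D-F disconnects D from F; removing G-E disconnects G from E; removing D-C disconnects D from C — these are bridges.
That makes 4 bridges.

4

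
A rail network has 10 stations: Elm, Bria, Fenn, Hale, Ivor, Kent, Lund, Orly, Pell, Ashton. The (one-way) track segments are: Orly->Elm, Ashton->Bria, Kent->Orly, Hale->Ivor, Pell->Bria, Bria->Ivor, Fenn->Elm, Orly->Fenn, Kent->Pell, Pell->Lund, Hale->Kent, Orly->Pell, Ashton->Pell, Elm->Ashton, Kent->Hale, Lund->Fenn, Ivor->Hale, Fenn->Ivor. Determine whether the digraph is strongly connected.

From Orly we can reach every vertex (Elm, Bria, Fenn, Hale, Ivor, Kent, Lund, Orly, Pell, Ashton), and every vertex can reach Orly (Elm, Bria, Fenn, Hale, Ivor, Kent, Lund, Orly, Pell, Ashton). So the whole graph is one strongly connected component.

Yes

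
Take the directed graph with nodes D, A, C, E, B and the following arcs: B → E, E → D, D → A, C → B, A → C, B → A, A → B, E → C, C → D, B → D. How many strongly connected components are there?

1

{A, B, C, D, E} are all mutually reachable — one SCC of size 5.
That gives 1 strongly connected component.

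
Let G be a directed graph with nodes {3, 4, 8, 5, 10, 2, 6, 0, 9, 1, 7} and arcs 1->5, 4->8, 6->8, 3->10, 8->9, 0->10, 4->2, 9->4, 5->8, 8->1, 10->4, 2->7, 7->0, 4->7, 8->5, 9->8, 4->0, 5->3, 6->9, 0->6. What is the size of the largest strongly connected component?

11

{0, 1, 2, 3, 4, 5, 6, 7, 8, 9, 10} are all mutually reachable — one SCC of size 11.
The largest has 11 vertices.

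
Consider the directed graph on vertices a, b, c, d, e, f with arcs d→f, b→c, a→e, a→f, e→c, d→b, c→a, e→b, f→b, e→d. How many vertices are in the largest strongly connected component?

6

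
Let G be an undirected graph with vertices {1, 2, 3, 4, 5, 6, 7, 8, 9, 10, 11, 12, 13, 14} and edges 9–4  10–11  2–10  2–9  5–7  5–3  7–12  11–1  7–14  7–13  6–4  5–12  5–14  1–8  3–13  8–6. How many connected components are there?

Starting from 3 we can reach 3, 5, 7, 12, 13, 14. That is one component of size 6.
Starting from 1 we can reach 1, 2, 4, 6, 8, 9, 10, 11. That is one component of size 8.
Total: 2 components.

2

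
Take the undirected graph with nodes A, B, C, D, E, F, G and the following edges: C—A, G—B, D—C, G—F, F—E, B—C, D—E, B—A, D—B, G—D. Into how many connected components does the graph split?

Starting from A we can reach A, B, C, D, E, F, G. That is one component of size 7.
Total: 1 component.

1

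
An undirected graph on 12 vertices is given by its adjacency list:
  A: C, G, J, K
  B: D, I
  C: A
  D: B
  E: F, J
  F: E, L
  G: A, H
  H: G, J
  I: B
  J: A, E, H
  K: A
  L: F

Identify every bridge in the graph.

A-C, A-K, B-D, B-I, E-F, E-J, F-L

The edges on the cycle G-A-J-H-G are not bridges since each lies on that cycle.
But removing I-B disconnects I from B; removing L-F disconnects L from F; removing J-E disconnects J from E; removing A-C disconnects A from C — these are bridges.
In total 7 edges are bridges.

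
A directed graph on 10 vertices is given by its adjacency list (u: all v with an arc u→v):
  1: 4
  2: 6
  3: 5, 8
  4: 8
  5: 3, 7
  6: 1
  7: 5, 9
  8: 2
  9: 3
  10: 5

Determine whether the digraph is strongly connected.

No

There is no directed path from 7 to 10, so the graph is not strongly connected.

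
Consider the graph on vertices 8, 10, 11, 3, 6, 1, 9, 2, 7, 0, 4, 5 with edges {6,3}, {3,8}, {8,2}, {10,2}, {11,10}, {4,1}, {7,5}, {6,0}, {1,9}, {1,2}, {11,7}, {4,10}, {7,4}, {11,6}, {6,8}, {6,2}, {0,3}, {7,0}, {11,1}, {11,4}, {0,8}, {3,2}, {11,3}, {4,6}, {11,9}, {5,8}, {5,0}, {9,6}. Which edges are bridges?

The edges on the cycle 11-7-5-0-3-11 are not bridges since each lies on that cycle.
Every edge lies on some cycle, so there are no bridges.

none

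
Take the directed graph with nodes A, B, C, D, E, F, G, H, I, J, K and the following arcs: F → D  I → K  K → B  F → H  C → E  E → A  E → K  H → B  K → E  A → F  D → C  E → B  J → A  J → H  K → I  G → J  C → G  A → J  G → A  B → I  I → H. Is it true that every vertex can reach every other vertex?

From A we can reach every vertex (A, B, C, D, E, F, G, H, I, J, K), and every vertex can reach A (A, B, C, D, E, F, G, H, I, J, K). So the whole graph is one strongly connected component.

Yes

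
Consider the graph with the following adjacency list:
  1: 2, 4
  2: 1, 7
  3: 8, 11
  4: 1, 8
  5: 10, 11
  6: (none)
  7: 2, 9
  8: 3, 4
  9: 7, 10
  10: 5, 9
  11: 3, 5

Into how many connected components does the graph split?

2

6 is isolated — a component by itself.
Starting from 1 we can reach 1, 2, 3, 4, 5, 7, 8, 9, 10, 11. That is one component of size 10.
Total: 2 components.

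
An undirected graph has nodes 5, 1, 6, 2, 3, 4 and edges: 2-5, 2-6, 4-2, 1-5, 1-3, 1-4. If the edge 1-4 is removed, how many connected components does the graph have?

1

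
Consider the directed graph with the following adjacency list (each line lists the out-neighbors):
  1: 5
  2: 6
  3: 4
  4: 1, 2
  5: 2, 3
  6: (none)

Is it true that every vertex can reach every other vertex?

There is no directed path from 6 to 5, so the graph is not strongly connected.

No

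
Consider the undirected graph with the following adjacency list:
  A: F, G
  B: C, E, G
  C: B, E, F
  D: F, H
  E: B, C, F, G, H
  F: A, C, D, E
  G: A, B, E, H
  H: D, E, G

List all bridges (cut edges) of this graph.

The edges on the cycle E-H-D-F-E are not bridges since each lies on that cycle.
Every edge lies on some cycle, so there are no bridges.

none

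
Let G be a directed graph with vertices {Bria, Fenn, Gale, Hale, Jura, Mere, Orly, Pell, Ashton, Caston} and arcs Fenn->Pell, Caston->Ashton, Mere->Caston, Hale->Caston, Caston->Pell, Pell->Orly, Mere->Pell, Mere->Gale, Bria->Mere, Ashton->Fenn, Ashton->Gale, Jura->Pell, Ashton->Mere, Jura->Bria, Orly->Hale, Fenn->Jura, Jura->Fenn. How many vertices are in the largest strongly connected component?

{Bria, Fenn, Hale, Jura, Mere, Orly, Pell, Ashton, Caston} are all mutually reachable — one SCC of size 9.
{Gale} is an SCC by itself.
The largest has 9 vertices.

9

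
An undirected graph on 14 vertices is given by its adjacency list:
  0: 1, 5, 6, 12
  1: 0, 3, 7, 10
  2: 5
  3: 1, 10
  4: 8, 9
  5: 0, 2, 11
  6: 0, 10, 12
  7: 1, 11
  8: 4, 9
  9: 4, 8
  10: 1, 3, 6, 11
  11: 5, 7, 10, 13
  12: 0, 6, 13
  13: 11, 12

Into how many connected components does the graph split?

2

Starting from 4 we can reach 4, 8, 9. That is one component of size 3.
Starting from 0 we can reach 0, 1, 2, 3, 5, 6, 7, 10, 11, 12, 13. That is one component of size 11.
Total: 2 components.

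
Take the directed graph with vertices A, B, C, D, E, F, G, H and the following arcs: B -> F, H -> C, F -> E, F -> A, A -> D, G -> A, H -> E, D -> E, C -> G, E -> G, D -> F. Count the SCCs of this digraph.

{A, D, E, F, G} are all mutually reachable — one SCC of size 5.
{B} is an SCC by itself.
{H} is an SCC by itself.
{C} is an SCC by itself.
That gives 4 strongly connected components.

4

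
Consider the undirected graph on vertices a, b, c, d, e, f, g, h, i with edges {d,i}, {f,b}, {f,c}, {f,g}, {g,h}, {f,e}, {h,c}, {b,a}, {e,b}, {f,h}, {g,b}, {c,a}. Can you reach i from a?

The component containing a is {a, b, c, e, f, g, h}, and i is not in it.

No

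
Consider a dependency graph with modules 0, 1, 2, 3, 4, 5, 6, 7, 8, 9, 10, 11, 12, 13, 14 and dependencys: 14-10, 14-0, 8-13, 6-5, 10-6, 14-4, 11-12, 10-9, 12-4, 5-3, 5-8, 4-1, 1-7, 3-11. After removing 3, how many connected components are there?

With 3 gone, the remaining components are: {2}; {0, 1, 4, 5, 6, 7, 8, 9, 10, 11, 12, 13, 14}.
That is 2 components.

2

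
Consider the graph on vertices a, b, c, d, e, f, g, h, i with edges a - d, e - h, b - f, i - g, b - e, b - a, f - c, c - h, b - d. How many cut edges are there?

The edges on the cycle b-a-d-b are not bridges since each lies on that cycle.
But removing g - i disconnects g from i — this is a bridge.

1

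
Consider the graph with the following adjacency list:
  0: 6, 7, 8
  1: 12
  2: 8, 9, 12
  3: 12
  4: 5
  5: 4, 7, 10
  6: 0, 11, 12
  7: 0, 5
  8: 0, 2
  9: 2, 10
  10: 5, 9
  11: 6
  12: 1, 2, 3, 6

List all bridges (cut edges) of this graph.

1-12, 11-6, 12-3, 4-5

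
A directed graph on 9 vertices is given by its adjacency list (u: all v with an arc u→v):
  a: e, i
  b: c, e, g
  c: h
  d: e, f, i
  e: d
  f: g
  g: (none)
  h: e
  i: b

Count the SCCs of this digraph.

{b, c, d, e, h, i} are all mutually reachable — one SCC of size 6.
{g} is an SCC by itself.
{a} is an SCC by itself.
{f} is an SCC by itself.
That gives 4 strongly connected components.

4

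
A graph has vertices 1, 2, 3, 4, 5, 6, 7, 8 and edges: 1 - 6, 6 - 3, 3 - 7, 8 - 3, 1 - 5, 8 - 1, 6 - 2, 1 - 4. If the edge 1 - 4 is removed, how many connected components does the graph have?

Before removal there is 1 component.
1 - 4 is a bridge — removing it separates 1's side from 4's side.
After removal: 2 components.

2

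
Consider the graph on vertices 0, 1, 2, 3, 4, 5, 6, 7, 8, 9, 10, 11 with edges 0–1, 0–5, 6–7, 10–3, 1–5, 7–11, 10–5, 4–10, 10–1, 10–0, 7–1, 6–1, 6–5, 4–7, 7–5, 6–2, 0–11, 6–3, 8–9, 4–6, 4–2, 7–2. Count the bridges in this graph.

1

The edges on the cycle 4-6-7-1-10-4 are not bridges since each lies on that cycle.
But removing 8–9 disconnects 8 from 9 — this is a bridge.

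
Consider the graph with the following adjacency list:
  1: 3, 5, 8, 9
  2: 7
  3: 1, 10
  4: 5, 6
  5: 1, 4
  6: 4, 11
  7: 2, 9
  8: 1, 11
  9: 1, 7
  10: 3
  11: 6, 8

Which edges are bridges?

The edges on the cycle 6-4-5-1-8-11-6 are not bridges since each lies on that cycle.
But removing 3-10 disconnects 3 from 10; removing 3-1 disconnects 3 from 1; removing 9-7 disconnects 9 from 7; removing 1-9 disconnects 1 from 9 — these are bridges.
In total 5 edges are bridges.

1-3, 1-9, 10-3, 2-7, 7-9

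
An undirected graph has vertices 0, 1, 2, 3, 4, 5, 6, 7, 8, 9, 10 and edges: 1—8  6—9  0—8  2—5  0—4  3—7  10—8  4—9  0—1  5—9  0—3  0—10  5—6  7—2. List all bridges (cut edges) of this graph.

none

The edges on the cycle 0-10-8-0 are not bridges since each lies on that cycle.
Every edge lies on some cycle, so there are no bridges.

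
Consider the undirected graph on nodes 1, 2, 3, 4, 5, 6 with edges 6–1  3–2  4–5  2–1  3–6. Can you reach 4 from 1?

No

The component containing 1 is {1, 2, 3, 6}, and 4 is not in it.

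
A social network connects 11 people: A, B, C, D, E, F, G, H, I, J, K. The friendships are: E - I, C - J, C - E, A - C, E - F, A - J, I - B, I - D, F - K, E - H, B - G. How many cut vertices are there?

5

Removing B increases the component count from 1 to 2, so B is a cut vertex.
Removing C increases the component count from 1 to 2, so C is a cut vertex.
Removing E increases the component count from 1 to 4, so E is a cut vertex.
Likewise F, I are cut vertices.
By contrast removing D leaves 1 component; it is not a cut vertex. No other vertex is a cut vertex either.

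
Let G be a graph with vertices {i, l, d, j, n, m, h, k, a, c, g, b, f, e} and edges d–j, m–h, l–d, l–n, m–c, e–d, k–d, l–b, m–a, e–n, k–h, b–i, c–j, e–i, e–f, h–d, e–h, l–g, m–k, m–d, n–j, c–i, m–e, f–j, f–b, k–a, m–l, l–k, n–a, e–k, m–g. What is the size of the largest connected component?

Starting from a we can reach a, b, c, d, e, f, g, h, i, j, k, l, m, n. That is one component of size 14.
The largest has 14 vertices.

14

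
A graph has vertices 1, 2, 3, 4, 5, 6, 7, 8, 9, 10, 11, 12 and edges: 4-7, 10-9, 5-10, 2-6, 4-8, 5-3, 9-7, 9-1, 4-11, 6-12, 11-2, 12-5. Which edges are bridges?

1-9, 3-5, 4-8

The edges on the cycle 4-11-2-6-12-5-10-9-7-4 are not bridges since each lies on that cycle.
But removing 3-5 disconnects 3 from 5; removing 1-9 disconnects 1 from 9; removing 4-8 disconnects 4 from 8 — these are bridges.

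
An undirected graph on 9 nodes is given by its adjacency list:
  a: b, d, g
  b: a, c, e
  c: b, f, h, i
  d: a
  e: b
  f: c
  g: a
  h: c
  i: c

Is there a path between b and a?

From b we can reach a, b, c, d, e, f, g, h, i, which includes a.

Yes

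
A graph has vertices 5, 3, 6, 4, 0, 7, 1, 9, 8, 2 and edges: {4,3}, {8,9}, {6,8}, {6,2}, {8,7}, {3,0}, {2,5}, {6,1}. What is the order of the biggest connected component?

Starting from 0 we can reach 0, 3, 4. That is one component of size 3.
Starting from 1 we can reach 1, 2, 5, 6, 7, 8, 9. That is one component of size 7.
The largest has 7 vertices.

7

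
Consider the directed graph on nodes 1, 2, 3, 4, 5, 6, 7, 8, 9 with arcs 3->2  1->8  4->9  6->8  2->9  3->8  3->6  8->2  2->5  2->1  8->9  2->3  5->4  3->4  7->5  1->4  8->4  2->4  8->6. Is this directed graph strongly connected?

No

There is no directed path from 3 to 7, so the graph is not strongly connected.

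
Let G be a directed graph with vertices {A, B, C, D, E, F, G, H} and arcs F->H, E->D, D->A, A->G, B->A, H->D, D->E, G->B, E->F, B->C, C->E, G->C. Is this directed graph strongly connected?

From E we can reach every vertex (A, B, C, D, E, F, G, H), and every vertex can reach E (A, B, C, D, E, F, G, H). So the whole graph is one strongly connected component.

Yes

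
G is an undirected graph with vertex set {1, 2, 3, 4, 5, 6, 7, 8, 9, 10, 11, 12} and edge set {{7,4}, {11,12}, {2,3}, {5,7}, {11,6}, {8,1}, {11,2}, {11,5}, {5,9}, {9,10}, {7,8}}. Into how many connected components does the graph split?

1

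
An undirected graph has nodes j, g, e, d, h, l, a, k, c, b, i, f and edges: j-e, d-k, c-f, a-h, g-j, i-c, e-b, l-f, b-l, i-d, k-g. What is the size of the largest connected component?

Starting from a we can reach a, h. That is one component of size 2.
Starting from b we can reach b, c, d, e, f, g, i, j, k, l. That is one component of size 10.
The largest has 10 vertices.

10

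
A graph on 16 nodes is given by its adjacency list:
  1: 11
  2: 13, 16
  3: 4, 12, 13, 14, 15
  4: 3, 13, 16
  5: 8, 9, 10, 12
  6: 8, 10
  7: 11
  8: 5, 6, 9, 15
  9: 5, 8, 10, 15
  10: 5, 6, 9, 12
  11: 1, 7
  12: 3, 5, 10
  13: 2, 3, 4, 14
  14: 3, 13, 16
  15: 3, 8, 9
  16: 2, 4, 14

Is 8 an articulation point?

No

Deleting 8 leaves 2 components (was 2), so 8 is not a cut vertex.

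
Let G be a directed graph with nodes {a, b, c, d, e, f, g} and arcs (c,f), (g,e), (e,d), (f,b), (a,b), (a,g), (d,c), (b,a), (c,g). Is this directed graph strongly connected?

Yes

From b we can reach every vertex (a, b, c, d, e, f, g), and every vertex can reach b (a, b, c, d, e, f, g). So the whole graph is one strongly connected component.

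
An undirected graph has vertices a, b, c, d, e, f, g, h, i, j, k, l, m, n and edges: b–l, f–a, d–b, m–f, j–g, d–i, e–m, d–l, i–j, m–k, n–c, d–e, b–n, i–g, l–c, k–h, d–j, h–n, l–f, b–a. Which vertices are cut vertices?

Removing d increases the component count from 1 to 2, so d is a cut vertex.
By contrast removing i leaves 1 component; it is not a cut vertex. No other vertex is a cut vertex either.

d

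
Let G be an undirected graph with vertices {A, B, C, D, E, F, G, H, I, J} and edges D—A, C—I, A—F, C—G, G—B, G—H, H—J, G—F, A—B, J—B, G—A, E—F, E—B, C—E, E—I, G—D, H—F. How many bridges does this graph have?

0

The edges on the cycle G-H-J-B-A-D-G are not bridges since each lies on that cycle.
Every edge lies on some cycle, so there are no bridges.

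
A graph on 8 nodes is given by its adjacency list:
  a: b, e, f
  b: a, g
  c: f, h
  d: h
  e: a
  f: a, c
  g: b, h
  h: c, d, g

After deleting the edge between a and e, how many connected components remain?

Before removal there is 1 component.
a-e is a bridge — removing it separates a's side from e's side.
After removal: 2 components.

2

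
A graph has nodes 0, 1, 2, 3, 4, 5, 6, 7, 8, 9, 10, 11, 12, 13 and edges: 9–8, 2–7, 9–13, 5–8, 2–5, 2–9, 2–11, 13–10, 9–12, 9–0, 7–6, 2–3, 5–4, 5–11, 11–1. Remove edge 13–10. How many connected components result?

2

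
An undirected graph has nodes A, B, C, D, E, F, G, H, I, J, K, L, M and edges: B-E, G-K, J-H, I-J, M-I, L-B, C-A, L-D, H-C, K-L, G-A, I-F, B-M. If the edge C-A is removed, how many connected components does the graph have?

1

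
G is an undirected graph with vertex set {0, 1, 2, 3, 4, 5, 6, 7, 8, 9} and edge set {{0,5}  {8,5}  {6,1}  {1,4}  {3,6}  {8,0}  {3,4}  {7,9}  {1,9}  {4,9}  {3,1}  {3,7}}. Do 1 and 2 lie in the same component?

The component containing 1 is {1, 3, 4, 6, 7, 9}, and 2 is not in it.

No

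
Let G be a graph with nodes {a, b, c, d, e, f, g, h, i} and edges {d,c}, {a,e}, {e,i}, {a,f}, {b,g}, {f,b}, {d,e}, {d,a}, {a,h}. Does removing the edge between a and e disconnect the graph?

After removing a–e, the path a-d-e still connects them, so the edge is not a bridge.

No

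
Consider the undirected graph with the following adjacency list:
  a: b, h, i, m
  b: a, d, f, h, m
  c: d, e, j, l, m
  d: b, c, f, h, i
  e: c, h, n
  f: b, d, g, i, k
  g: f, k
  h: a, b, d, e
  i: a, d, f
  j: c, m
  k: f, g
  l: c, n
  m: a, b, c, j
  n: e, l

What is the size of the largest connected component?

14

Starting from a we can reach a, b, c, d, e, f, g, h, i, j, k, l, m, n. That is one component of size 14.
The largest has 14 vertices.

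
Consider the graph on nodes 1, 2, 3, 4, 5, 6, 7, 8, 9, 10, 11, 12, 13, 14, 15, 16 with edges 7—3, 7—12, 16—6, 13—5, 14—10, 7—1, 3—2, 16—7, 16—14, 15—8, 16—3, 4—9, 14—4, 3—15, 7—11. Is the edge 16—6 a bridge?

Removing 16—6 leaves no path between 16 and 6: the component count goes from 2 to 3. So it is a bridge.

Yes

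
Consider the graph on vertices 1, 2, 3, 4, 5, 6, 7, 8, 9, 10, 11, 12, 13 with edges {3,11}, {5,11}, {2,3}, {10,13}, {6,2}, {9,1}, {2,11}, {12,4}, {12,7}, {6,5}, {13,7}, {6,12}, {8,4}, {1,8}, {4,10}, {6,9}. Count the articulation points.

1

Removing 6 increases the component count from 1 to 2, so 6 is a cut vertex.
By contrast removing 9 leaves 1 component; it is not a cut vertex. No other vertex is a cut vertex either.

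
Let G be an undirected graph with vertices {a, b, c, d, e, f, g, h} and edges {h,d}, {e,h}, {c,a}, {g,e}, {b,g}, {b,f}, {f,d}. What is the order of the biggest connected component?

6

Starting from a we can reach a, c. That is one component of size 2.
Starting from b we can reach b, d, e, f, g, h. That is one component of size 6.
The largest has 6 vertices.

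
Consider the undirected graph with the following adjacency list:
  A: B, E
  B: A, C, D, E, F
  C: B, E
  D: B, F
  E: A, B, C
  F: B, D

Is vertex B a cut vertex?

Yes

Deleting B raises the number of components from 1 to 2, so B is a cut vertex.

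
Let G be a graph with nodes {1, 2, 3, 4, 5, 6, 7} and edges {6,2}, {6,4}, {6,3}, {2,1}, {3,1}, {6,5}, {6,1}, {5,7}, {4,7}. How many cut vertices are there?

1

Removing 6 increases the component count from 1 to 2, so 6 is a cut vertex.
By contrast removing 1 leaves 1 component; it is not a cut vertex. No other vertex is a cut vertex either.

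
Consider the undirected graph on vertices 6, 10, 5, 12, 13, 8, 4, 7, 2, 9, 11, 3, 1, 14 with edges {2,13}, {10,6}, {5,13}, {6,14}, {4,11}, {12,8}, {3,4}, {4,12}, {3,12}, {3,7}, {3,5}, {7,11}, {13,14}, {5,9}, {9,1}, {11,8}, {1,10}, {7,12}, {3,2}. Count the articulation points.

Removing 3 increases the component count from 1 to 2, so 3 is a cut vertex.
By contrast removing 12 leaves 1 component; it is not a cut vertex. No other vertex is a cut vertex either.

1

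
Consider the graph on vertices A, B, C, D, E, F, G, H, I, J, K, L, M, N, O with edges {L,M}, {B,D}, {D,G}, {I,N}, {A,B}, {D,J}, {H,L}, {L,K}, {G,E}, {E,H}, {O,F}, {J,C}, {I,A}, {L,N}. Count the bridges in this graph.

The edges on the cycle I-A-B-D-G-E-H-L-N-I are not bridges since each lies on that cycle.
But removing J—D disconnects J from D; removing K—L disconnects K from L; removing O—F disconnects O from F; removing M—L disconnects M from L — these are bridges.
In total 5 edges are bridges.

5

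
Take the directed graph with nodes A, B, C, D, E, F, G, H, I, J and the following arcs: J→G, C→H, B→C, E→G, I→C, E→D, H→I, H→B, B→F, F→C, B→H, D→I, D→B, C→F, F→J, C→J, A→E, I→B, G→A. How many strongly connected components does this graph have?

1

{A, B, C, D, E, F, G, H, I, J} are all mutually reachable — one SCC of size 10.
That gives 1 strongly connected component.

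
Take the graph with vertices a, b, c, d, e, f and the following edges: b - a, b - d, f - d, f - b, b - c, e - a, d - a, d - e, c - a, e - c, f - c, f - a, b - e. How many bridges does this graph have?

The edges on the cycle b-d-e-b are not bridges since each lies on that cycle.
Every edge lies on some cycle, so there are no bridges.

0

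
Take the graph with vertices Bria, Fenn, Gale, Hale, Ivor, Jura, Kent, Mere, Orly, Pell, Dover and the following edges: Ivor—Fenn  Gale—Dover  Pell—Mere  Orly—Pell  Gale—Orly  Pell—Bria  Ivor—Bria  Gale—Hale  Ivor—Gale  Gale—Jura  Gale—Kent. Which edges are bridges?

The edges on the cycle Ivor-Gale-Orly-Pell-Bria-Ivor are not bridges since each lies on that cycle.
But removing Gale—Jura disconnects Gale from Jura; removing Gale—Kent disconnects Gale from Kent; removing Pell—Mere disconnects Pell from Mere; removing Gale—Hale disconnects Gale from Hale — these are bridges.
In total 6 edges are bridges.

Dover-Gale, Fenn-Ivor, Gale-Hale, Gale-Jura, Gale-Kent, Mere-Pell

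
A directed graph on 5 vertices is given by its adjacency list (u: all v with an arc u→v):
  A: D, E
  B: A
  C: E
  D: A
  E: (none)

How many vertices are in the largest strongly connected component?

2

{A, D} are all mutually reachable — one SCC of size 2.
{C} is an SCC by itself.
{E} is an SCC by itself.
{B} is an SCC by itself.
The largest has 2 vertices.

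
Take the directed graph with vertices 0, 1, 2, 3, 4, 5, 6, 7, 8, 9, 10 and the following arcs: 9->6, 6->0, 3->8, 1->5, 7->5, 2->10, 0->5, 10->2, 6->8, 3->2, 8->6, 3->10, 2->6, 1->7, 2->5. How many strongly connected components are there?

9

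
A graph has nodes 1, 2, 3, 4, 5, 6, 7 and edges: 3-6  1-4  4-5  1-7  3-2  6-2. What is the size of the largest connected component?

Starting from 2 we can reach 2, 3, 6. That is one component of size 3.
Starting from 1 we can reach 1, 4, 5, 7. That is one component of size 4.
The largest has 4 vertices.

4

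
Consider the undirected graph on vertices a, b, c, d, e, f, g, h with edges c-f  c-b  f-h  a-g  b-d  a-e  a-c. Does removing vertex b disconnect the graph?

Yes

Deleting b raises the number of components from 1 to 2, so b is a cut vertex.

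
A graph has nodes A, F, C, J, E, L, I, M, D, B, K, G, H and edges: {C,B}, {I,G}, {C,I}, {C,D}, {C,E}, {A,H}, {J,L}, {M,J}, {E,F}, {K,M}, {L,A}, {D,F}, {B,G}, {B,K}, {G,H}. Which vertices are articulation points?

C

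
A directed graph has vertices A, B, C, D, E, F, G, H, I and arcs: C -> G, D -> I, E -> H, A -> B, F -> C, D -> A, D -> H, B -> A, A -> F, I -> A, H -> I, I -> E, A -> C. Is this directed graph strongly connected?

No

There is no directed path from C to E, so the graph is not strongly connected.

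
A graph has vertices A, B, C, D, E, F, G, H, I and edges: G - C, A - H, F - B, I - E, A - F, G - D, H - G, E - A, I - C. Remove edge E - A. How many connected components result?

1

E and A are still connected via E-I-C-G-H-A, so the component count stays at 1.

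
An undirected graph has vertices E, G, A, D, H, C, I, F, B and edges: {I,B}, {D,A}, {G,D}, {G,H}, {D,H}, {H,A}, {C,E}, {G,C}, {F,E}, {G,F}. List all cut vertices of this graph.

G

Removing G increases the component count from 2 to 3, so G is a cut vertex.
By contrast removing D leaves 2 components; it is not a cut vertex. No other vertex is a cut vertex either.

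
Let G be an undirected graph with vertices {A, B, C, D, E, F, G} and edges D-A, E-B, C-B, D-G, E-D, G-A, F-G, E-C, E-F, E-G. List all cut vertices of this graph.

E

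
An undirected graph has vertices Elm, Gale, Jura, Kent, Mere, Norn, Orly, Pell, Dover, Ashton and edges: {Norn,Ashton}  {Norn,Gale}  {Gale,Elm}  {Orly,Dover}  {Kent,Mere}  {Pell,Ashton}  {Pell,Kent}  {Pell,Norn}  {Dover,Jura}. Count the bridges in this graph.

6

The edges on the cycle Pell-Norn-Ashton-Pell are not bridges since each lies on that cycle.
But removing Kent-Mere disconnects Kent from Mere; removing Dover-Jura disconnects Dover from Jura; removing Gale-Elm disconnects Gale from Elm; removing Pell-Kent disconnects Pell from Kent — these are bridges.
In total 6 edges are bridges.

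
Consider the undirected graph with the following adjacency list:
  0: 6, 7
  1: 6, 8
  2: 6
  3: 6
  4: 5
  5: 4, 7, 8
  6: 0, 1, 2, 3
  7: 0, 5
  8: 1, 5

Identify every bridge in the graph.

The edges on the cycle 1-6-0-7-5-8-1 are not bridges since each lies on that cycle.
But removing 6-3 disconnects 6 from 3; removing 6-2 disconnects 6 from 2; removing 4-5 disconnects 4 from 5 — these are bridges.

2-6, 3-6, 4-5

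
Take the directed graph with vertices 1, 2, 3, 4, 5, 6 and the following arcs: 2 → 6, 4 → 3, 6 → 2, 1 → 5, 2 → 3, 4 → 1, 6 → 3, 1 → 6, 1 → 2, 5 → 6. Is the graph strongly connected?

No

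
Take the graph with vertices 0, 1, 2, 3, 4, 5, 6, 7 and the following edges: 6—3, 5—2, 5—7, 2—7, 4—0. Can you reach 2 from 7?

Yes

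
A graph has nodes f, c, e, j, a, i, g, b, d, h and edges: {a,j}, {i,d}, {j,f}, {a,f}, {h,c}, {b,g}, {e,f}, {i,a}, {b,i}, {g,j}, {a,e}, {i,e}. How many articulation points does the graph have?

1

Removing i increases the component count from 2 to 3, so i is a cut vertex.
By contrast removing c leaves 2 components; it is not a cut vertex. No other vertex is a cut vertex either.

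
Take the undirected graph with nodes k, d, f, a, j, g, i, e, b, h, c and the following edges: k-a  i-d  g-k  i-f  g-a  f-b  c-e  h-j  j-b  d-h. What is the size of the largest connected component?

6

Starting from c we can reach c, e. That is one component of size 2.
Starting from a we can reach a, g, k. That is one component of size 3.
Starting from b we can reach b, d, f, h, i, j. That is one component of size 6.
The largest has 6 vertices.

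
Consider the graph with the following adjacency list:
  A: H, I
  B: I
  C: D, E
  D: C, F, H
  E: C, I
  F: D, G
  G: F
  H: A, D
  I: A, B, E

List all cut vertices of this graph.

Removing D increases the component count from 1 to 2, so D is a cut vertex.
Removing F increases the component count from 1 to 2, so F is a cut vertex.
Removing I increases the component count from 1 to 2, so I is a cut vertex.
By contrast removing A leaves 1 component; it is not a cut vertex. No other vertex is a cut vertex either.

D, F, I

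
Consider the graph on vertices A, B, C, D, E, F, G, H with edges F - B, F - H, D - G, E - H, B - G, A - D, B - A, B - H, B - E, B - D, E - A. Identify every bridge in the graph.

none

The edges on the cycle B-E-A-D-G-B are not bridges since each lies on that cycle.
Every edge lies on some cycle, so there are no bridges.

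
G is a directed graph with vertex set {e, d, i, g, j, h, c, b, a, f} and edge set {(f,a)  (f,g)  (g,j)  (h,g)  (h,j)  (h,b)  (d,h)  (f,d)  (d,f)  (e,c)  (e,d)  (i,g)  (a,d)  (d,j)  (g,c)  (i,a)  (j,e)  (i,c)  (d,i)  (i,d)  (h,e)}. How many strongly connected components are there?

3

{a, d, e, f, g, h, i, j} are all mutually reachable — one SCC of size 8.
{b} is an SCC by itself.
{c} is an SCC by itself.
That gives 3 strongly connected components.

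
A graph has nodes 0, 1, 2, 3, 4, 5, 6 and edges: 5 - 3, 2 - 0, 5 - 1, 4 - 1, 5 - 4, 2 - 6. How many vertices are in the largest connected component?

4

Starting from 0 we can reach 0, 2, 6. That is one component of size 3.
Starting from 1 we can reach 1, 3, 4, 5. That is one component of size 4.
The largest has 4 vertices.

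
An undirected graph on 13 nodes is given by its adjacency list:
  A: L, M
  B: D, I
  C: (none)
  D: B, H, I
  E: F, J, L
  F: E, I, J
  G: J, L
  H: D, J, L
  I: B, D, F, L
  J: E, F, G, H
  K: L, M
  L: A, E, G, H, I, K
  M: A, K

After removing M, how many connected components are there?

With M gone, the remaining components are: {C}; {A, B, D, E, F, G, H, I, J, K, L}.
That is 2 components.

2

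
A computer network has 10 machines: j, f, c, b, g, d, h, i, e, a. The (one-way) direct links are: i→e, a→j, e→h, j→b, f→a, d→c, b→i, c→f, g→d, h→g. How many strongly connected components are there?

{a, b, c, d, e, f, g, h, i, j} are all mutually reachable — one SCC of size 10.
That gives 1 strongly connected component.

1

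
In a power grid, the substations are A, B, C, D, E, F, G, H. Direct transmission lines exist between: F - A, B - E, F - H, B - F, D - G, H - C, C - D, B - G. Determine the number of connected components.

Starting from A we can reach A, B, C, D, E, F, G, H. That is one component of size 8.
Total: 1 component.

1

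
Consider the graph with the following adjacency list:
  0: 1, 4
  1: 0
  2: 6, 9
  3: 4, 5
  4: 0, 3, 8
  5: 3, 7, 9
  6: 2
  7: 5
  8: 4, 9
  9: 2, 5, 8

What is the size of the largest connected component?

Starting from 0 we can reach 0, 1, 2, 3, 4, 5, 6, 7, 8, 9. That is one component of size 10.
The largest has 10 vertices.

10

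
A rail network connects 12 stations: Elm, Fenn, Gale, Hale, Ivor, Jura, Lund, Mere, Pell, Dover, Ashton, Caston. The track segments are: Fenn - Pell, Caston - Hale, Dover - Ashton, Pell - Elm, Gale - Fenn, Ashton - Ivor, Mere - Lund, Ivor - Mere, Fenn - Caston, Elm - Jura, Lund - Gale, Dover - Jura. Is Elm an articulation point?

No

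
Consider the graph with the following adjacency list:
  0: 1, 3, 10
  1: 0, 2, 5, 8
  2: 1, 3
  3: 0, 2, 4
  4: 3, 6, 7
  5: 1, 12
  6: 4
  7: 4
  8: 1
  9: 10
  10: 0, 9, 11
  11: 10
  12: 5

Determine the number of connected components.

Starting from 0 we can reach 0, 1, 2, 3, 4, 5, 6, 7, 8, 9, 10, 11, 12. That is one component of size 13.
Total: 1 component.

1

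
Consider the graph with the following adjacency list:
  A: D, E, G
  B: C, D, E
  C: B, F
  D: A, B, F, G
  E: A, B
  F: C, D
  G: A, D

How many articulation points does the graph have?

Removing G, for instance, still leaves 1 component. No single vertex removal increases the component count — the graph has no articulation points.

0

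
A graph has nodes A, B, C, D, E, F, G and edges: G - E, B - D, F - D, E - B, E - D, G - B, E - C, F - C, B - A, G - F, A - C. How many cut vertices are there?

0

Removing D, for instance, still leaves 1 component. No single vertex removal increases the component count — the graph has no articulation points.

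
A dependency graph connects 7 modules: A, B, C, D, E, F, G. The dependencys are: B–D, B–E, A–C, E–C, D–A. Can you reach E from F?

No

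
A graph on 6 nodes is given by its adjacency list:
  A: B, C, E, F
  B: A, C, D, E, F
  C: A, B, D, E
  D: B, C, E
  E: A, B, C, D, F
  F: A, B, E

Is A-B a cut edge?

After removing A-B, the path A-F-B still connects them, so the edge is not a bridge.

No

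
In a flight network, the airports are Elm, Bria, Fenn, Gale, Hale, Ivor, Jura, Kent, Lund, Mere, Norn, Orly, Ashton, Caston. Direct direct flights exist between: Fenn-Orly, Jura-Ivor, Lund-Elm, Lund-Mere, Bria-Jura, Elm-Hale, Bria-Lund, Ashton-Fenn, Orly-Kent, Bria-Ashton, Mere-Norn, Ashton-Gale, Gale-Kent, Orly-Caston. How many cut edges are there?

The edges on the cycle Ashton-Gale-Kent-Orly-Fenn-Ashton are not bridges since each lies on that cycle.
But removing Orly-Caston disconnects Orly from Caston; removing Ashton-Bria disconnects Ashton from Bria; removing Mere-Lund disconnects Mere from Lund; removing Bria-Jura disconnects Bria from Jura — these are bridges.
In total 9 edges are bridges.

9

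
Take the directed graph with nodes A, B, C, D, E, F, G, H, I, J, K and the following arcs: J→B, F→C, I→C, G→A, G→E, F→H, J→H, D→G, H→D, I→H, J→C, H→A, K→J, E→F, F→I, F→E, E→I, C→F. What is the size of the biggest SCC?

7

{C, D, E, F, G, H, I} are all mutually reachable — one SCC of size 7.
{B} is an SCC by itself.
{A} is an SCC by itself.
{J} is an SCC by itself.
{K} is an SCC by itself.
The largest has 7 vertices.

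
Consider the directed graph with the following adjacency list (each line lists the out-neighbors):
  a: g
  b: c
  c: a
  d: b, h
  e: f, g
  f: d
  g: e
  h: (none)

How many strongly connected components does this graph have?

2

{a, b, c, d, e, f, g} are all mutually reachable — one SCC of size 7.
{h} is an SCC by itself.
That gives 2 strongly connected components.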